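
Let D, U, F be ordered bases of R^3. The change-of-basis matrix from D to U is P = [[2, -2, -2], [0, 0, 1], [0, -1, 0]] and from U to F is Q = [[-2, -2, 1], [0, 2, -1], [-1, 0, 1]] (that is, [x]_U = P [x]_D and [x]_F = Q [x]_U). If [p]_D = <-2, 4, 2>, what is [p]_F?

<24, 8, 12>

Composing the changes, [p]_F = Q P [p]_D.
Q P = [[-4, 3, 2], [0, 1, 2], [-2, 1, 2]]; applying this to <-2, 4, 2> gives <24, 8, 12>.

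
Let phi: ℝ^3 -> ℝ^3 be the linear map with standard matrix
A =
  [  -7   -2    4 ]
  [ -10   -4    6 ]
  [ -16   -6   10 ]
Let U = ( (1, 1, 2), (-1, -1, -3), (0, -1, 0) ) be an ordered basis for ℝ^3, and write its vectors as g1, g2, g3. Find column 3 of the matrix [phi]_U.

Column 3 of [phi]_U is the U-coordinate vector of phi(g3).
In standard coordinates phi(g3) = A g3 = (2, 4, 6).
Converting to U: (2, 4, 6) = 0·g1 - 2g2 - 2g3, so the coordinate vector is (0, -2, -2).

(0, -2, -2)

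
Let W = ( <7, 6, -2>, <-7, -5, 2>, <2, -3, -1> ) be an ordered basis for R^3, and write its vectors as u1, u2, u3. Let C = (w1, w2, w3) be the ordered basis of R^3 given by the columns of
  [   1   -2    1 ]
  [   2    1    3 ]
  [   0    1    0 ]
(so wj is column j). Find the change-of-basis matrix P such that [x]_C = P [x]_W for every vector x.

[[1, -2, 2], [-2, 2, -1], [2, -1, -2]]

Let M have columns uj and N have columns wj. Then for every x, N [x]_C = x = M [x]_W, so P = N^(-1) M.
Since det N = -1, N^(-1) has integer entries; multiplying gives P = [[1, -2, 2], [-2, 2, -1], [2, -1, -2]].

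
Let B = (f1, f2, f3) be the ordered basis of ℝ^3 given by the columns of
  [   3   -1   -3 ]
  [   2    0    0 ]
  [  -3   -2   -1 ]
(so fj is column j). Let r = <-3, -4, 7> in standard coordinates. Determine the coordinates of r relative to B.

<-2, 0, -1>

We seek scalars with c_1 f1 + ... + c_3 f3 = r; equivalently solve M c = r where the columns of M are f1, ..., f3.
Row-reducing the augmented matrix [M | r] gives c = (-2, 0, -1).
Check: -2f1 + 0·f2 - f3 = <-3, -4, 7>.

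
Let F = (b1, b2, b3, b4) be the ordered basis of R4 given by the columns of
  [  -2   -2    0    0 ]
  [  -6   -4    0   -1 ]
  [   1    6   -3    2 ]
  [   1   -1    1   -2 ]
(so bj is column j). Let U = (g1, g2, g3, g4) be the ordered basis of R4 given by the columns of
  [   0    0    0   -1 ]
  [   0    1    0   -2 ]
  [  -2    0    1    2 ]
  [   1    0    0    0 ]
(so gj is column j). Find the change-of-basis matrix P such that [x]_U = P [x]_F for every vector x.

Take x = bj: its F-coordinates are the j-th standard unit vector, so P e_j — column j of P — equals [bj]_U.
b1 = g1 - 2g2 - g3 + 2g4, giving column 1 = <1, -2, -1, 2>; repeating for each j gives P = [[1, -1, 1, -2], [-2, 0, 0, -1], [-1, 0, -1, -2], [2, 2, 0, 0]].

[[1, -1, 1, -2], [-2, 0, 0, -1], [-1, 0, -1, -2], [2, 2, 0, 0]]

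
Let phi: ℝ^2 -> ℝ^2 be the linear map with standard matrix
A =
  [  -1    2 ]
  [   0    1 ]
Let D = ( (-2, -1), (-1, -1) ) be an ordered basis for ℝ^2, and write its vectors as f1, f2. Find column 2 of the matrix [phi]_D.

Column 2 of [phi]_D is the D-coordinate vector of phi(f2).
In standard coordinates phi(f2) = A f2 = (-1, -1).
Converting to D: (-1, -1) = 0·f1 + f2, so the coordinate vector is (0, 1).

(0, 1)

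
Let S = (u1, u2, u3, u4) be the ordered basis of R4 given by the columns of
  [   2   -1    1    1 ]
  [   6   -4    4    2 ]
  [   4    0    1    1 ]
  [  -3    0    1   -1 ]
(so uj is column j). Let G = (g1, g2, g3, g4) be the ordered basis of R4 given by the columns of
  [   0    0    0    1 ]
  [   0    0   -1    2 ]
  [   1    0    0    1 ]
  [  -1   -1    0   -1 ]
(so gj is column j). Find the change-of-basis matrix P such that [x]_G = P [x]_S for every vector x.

[[2, 1, 0, 0], [-1, 0, -2, 0], [-2, 2, -2, 0], [2, -1, 1, 1]]

Take x = uj: its S-coordinates are the j-th standard unit vector, so P e_j — column j of P — equals [uj]_G.
u1 = 2g1 - g2 - 2g3 + 2g4, giving column 1 = [2, -1, -2, 2]; repeating for each j gives P = [[2, 1, 0, 0], [-1, 0, -2, 0], [-2, 2, -2, 0], [2, -1, 1, 1]].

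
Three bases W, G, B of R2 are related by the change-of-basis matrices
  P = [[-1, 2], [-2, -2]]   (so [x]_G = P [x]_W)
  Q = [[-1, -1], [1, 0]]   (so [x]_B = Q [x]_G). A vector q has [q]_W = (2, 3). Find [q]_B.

Composing the changes, [q]_B = Q P [q]_W.
Q P = [[3, 0], [-1, 2]]; applying this to (2, 3) gives (6, 4).

(6, 4)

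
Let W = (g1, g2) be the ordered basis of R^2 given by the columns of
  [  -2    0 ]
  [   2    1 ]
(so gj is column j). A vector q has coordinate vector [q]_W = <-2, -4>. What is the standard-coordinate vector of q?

q = M [q]_W, where M has columns g1, g2.
Carrying out the matrix-vector product, q = <4, -8>.

<4, -8>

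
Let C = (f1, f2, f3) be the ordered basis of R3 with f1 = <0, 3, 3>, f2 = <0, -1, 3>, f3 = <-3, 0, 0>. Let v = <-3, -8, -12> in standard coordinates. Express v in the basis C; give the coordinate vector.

Write v = c_1 f1 + ... + c_3 f3 and solve for the c_i.
Gaussian elimination on [M | v] yields c = (-3, -1, 1).
Check: -3f1 - f2 + f3 = <-3, -8, -12>.

<-3, -1, 1>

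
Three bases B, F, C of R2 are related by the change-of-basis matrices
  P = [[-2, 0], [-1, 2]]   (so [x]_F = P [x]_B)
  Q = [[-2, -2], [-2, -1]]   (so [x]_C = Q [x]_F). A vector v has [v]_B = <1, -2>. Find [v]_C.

<14, 9>

Apply P to get F-coordinates <-2, -5>, then Q to get C-coordinates.
The result is [v]_C = <14, 9>.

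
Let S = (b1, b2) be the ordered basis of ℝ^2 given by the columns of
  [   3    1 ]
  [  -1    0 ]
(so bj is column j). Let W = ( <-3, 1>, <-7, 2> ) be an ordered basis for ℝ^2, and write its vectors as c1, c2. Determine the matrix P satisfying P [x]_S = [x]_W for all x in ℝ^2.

Take x = bj: its S-coordinates are the j-th standard unit vector, so P e_j — column j of P — equals [bj]_W.
b1 = -c1 + 0·c2, giving column 1 = <-1, 0>; repeating for each j gives P = [[-1, 2], [0, -1]].

[[-1, 2], [0, -1]]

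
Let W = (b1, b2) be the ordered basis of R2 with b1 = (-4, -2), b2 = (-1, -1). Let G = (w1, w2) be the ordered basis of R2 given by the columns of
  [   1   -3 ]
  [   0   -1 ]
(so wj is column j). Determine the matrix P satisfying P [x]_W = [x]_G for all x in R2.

[[2, 2], [2, 1]]

Column j of P is [bj]_G, since P maps W-coordinates to G-coordinates.
Expressing b1 in G: b1 = 2w1 + 2w2, so column 1 of P is (2, 2).
Doing the same for each bj gives P = [[2, 2], [2, 1]].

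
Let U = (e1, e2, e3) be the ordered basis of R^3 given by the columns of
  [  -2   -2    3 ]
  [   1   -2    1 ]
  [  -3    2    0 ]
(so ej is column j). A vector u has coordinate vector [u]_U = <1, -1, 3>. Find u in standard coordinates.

u = M [u]_U, where M has columns e1, ..., e3.
Carrying out the matrix-vector product, u = <9, 6, -5>.

<9, 6, -5>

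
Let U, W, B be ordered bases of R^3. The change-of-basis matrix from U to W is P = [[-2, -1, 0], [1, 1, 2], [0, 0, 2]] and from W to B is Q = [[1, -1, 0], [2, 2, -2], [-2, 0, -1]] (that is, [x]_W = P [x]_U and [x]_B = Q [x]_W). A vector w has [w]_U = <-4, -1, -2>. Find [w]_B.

Apply P to get W-coordinates <9, -9, -4>, then Q to get B-coordinates.
The result is [w]_B = <18, 8, -14>.

<18, 8, -14>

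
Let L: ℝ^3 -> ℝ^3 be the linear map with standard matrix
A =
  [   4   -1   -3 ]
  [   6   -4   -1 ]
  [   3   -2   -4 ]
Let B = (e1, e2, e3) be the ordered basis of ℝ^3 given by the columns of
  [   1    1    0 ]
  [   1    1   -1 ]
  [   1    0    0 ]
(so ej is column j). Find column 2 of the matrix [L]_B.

Compute L(e2) = A e2 = [3, 2, 1] in standard coordinates.
Then write this in B-coordinates: solve for y in y_1 e1 + ... + y_3 e3 = [3, 2, 1].
This gives y = [1, 2, 1], which is column 2 of [L]_B.

[1, 2, 1]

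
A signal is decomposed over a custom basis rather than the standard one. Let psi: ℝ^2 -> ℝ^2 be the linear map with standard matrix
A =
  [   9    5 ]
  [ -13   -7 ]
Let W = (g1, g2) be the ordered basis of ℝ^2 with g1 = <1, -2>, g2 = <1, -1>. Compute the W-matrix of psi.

[[0, 2], [-1, 2]]

With P the matrix whose columns are g1, g2, [psi]_W = P^(-1) A P.
Column by column: psi(g1) = A g1 = <-1, 1>; its W-coordinates <0, -1> give column 1.
Continuing for each basis vector yields [psi]_W = [[0, 2], [-1, 2]].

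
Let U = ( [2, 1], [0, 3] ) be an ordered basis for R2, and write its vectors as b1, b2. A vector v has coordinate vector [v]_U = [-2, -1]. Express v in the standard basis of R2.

v = M [v]_U, where M has columns b1, b2.
Carrying out the matrix-vector product, v = [-4, -5].

[-4, -5]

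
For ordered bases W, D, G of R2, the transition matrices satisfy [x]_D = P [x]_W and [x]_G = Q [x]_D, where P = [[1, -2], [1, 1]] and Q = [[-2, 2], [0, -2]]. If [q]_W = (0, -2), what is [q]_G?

(-12, 4)

First [q]_D = P [q]_W = (4, -2).
Then [q]_G = Q [q]_D = (-12, 4).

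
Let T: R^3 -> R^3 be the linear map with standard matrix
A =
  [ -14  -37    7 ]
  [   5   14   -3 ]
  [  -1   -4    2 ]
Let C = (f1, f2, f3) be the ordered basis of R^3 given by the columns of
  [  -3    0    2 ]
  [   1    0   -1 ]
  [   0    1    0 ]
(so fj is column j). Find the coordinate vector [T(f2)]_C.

Compute T(f2) = A f2 = [7, -3, 2] in standard coordinates.
Then write this in C-coordinates: solve for y in y_1 f1 + ... + y_3 f3 = [7, -3, 2].
This gives y = [-1, 2, 2], which is column 2 of [T]_C.

[-1, 2, 2]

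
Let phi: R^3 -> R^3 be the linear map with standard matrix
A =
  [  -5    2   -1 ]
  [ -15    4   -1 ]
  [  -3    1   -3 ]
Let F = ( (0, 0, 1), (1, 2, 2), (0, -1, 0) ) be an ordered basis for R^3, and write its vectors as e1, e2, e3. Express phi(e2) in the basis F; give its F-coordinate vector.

(-1, -3, 3)

Compute phi(e2) = A e2 = (-3, -9, -7) in standard coordinates.
Then write this in F-coordinates: solve for y in y_1 e1 + ... + y_3 e3 = (-3, -9, -7).
This gives y = (-1, -3, 3), which is column 2 of [phi]_F.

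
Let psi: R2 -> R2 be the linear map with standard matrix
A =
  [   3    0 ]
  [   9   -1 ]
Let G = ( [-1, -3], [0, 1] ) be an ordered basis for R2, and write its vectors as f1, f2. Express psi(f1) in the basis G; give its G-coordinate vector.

Column 1 of [psi]_G is the G-coordinate vector of psi(f1).
In standard coordinates psi(f1) = A f1 = [-3, -6].
Converting to G: [-3, -6] = 3f1 + 3f2, so the coordinate vector is [3, 3].

[3, 3]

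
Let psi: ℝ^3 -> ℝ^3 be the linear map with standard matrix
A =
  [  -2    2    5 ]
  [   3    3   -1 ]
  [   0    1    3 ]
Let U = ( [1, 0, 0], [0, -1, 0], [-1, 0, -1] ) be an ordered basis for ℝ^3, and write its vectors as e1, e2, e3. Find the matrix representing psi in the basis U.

With P the matrix whose columns are e1, ..., e3, [psi]_U = P^(-1) A P.
Column by column: psi(e1) = A e1 = [-2, 3, 0]; its U-coordinates [-2, -3, 0] give column 1.
Continuing for each basis vector yields [psi]_U = [[-2, -1, 0], [-3, 3, 2], [0, 1, 3]].

[[-2, -1, 0], [-3, 3, 2], [0, 1, 3]]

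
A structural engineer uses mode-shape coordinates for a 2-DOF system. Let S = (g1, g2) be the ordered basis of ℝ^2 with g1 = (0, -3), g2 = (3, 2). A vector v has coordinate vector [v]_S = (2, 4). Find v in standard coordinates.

(12, 2)

By definition v = 2g1 + 4g2.
Summing componentwise gives (12, 2).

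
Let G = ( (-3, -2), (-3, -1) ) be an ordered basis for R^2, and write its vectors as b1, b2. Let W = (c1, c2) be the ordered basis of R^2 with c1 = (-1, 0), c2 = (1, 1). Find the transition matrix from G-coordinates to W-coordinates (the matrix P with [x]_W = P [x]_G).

Let M have columns bj and N have columns cj. Then for every x, N [x]_W = x = M [x]_G, so P = N^(-1) M.
Since det N = -1, N^(-1) has integer entries; multiplying gives P = [[1, 2], [-2, -1]].

[[1, 2], [-2, -1]]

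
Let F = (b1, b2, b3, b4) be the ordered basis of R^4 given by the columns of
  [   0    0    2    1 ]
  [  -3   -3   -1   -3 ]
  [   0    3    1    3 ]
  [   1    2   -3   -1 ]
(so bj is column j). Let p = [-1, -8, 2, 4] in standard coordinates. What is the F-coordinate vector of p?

[2, 0, -1, 1]

[p]_F is the unique c with M c = p, where M has columns b1, ..., b4.
Row-reducing the augmented matrix [M | p] gives c = (2, 0, -1, 1).
Check: 2b1 + 0·b2 - b3 + b4 = [-1, -8, 2, 4].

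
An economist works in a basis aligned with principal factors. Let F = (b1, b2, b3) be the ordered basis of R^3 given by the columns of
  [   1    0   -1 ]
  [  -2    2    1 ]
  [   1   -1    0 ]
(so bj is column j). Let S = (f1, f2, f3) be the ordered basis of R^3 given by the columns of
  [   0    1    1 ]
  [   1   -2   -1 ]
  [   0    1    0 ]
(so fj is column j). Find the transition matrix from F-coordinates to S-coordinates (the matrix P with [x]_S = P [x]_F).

[[0, 1, 0], [1, -1, 0], [0, 1, -1]]

Column j of P is [bj]_S, since P maps F-coordinates to S-coordinates.
Expressing b1 in S: b1 = 0·f1 + f2 + 0·f3, so column 1 of P is [0, 1, 0].
Doing the same for each bj gives P = [[0, 1, 0], [1, -1, 0], [0, 1, -1]].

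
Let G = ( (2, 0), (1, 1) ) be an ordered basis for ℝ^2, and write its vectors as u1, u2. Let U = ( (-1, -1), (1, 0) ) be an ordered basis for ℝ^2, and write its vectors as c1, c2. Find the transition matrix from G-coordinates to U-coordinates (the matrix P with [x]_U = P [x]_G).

[[0, -1], [2, 0]]

Take x = uj: its G-coordinates are the j-th standard unit vector, so P e_j — column j of P — equals [uj]_U.
u1 = 0·c1 + 2c2, giving column 1 = (0, 2); repeating for each j gives P = [[0, -1], [2, 0]].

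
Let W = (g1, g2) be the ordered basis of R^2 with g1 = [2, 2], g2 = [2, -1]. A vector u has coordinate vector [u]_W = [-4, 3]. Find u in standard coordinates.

[-2, -11]

By definition u = -4g1 + 3g2.
Summing componentwise gives [-2, -11].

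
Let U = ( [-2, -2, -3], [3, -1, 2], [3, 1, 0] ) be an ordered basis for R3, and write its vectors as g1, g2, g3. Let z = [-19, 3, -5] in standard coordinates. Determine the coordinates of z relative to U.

[z]_U is the unique c with M c = z, where M has columns g1, ..., g3.
Gaussian elimination on [M | z] yields c = (-1, -4, -3).
Check: -g1 - 4g2 - 3g3 = [-19, 3, -5].

[-1, -4, -3]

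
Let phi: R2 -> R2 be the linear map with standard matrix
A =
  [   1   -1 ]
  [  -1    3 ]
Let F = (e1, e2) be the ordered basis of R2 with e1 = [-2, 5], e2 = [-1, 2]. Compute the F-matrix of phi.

With P the matrix whose columns are e1, e2, [phi]_F = P^(-1) A P.
Column by column: phi(e1) = A e1 = [-7, 17]; its F-coordinates [3, 1] give column 1.
Continuing for each basis vector yields [phi]_F = [[3, 1], [1, 1]].

[[3, 1], [1, 1]]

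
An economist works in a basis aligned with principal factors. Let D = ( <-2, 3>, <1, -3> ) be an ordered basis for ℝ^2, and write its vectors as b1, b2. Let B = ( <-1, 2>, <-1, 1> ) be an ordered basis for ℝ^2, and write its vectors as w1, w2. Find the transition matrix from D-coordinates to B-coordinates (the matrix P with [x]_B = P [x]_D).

Column j of P is [bj]_B, since P maps D-coordinates to B-coordinates.
Expressing b1 in B: b1 = w1 + w2, so column 1 of P is <1, 1>.
Doing the same for each bj gives P = [[1, -2], [1, 1]].

[[1, -2], [1, 1]]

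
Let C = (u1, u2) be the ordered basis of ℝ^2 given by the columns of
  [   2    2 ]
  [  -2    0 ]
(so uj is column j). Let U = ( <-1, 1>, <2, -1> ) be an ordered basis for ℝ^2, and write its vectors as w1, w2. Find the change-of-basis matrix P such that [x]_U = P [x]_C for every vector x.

Take x = uj: its C-coordinates are the j-th standard unit vector, so P e_j — column j of P — equals [uj]_U.
u1 = -2w1 + 0·w2, giving column 1 = <-2, 0>; repeating for each j gives P = [[-2, 2], [0, 2]].

[[-2, 2], [0, 2]]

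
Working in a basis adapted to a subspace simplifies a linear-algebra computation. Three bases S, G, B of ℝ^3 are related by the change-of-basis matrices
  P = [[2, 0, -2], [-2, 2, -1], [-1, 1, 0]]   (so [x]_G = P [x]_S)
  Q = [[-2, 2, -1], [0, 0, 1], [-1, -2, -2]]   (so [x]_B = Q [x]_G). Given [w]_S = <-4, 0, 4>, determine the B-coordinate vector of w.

<36, 4, 0>

Composing the changes, [w]_B = Q P [w]_S.
Q P = [[-7, 3, 2], [-1, 1, 0], [4, -6, 4]]; applying this to <-4, 0, 4> gives <36, 4, 0>.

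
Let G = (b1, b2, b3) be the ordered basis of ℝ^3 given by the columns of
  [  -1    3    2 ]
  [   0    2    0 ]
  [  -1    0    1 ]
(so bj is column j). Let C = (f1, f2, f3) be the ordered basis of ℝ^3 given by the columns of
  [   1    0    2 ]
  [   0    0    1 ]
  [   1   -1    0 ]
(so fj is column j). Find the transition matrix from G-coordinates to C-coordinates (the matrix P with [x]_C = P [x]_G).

Column j of P is [bj]_C, since P maps G-coordinates to C-coordinates.
Expressing b1 in C: b1 = -f1 + 0·f2 + 0·f3, so column 1 of P is (-1, 0, 0).
Doing the same for each bj gives P = [[-1, -1, 2], [0, -1, 1], [0, 2, 0]].

[[-1, -1, 2], [0, -1, 1], [0, 2, 0]]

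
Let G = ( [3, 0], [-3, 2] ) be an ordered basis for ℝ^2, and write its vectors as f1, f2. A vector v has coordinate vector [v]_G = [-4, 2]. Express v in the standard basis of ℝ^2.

[-18, 4]

v = M [v]_G, where M has columns f1, f2.
Carrying out the matrix-vector product, v = [-18, 4].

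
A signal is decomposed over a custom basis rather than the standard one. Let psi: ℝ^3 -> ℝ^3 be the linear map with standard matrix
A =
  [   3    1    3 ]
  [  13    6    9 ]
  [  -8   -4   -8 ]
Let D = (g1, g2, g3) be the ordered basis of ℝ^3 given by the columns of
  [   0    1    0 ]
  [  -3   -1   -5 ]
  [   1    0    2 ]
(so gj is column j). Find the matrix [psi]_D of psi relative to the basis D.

[[-2, 2, 2], [0, 2, 1], [3, -3, 1]]

Let P have columns g1, ..., g3. Then [psi]_D = P^(-1) A P.
Here det P = 1, so P^(-1) is integer; computing A P first and then P^(-1)(A P) gives [[-2, 2, 2], [0, 2, 1], [3, -3, 1]].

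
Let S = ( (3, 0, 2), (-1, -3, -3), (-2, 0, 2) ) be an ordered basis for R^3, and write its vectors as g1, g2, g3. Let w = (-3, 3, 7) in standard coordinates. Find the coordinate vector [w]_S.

We seek scalars with c_1 g1 + ... + c_3 g3 = w; equivalently solve M c = w where the columns of M are g1, ..., g3.
Solving this 3x3 system gives c = (0, -1, 2).
Check: 0·g1 - g2 + 2g3 = (-3, 3, 7).

(0, -1, 2)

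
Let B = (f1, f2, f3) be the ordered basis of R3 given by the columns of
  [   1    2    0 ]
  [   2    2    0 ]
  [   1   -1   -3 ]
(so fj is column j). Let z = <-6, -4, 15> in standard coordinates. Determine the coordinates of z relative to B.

[z]_B is the unique c with M c = z, where M has columns f1, ..., f3.
Row-reducing the augmented matrix [M | z] gives c = (2, -4, -3).
Check: 2f1 - 4f2 - 3f3 = <-6, -4, 15>.

<2, -4, -3>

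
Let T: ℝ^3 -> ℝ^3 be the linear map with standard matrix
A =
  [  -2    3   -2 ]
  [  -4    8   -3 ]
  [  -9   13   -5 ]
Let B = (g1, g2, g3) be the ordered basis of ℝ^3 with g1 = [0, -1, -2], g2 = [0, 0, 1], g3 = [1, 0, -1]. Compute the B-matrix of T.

The j-th column of [T]_B is [T(gj)]_B.
T(g1) = A g1 = [1, -2, -3] = 2g1 + 2g2 + g3, so column 1 is [2, 2, 1].
Repeating for g2, g3 and assembling the columns gives [[2, 3, 1], [2, -1, -2], [1, -2, 0]].

[[2, 3, 1], [2, -1, -2], [1, -2, 0]]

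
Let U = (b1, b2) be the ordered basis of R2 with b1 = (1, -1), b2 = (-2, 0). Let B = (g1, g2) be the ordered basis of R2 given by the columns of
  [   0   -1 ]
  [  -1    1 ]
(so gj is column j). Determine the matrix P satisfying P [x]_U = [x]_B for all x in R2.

[[0, 2], [-1, 2]]

Take x = bj: its U-coordinates are the j-th standard unit vector, so P e_j — column j of P — equals [bj]_B.
b1 = 0·g1 - g2, giving column 1 = (0, -1); repeating for each j gives P = [[0, 2], [-1, 2]].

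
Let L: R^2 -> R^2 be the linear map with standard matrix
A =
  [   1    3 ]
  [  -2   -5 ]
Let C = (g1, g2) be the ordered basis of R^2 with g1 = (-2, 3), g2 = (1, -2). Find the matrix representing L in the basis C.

With P the matrix whose columns are g1, g2, [L]_C = P^(-1) A P.
Column by column: L(g1) = A g1 = (7, -11); its C-coordinates (-3, 1) give column 1.
Continuing for each basis vector yields [L]_C = [[-3, 2], [1, -1]].

[[-3, 2], [1, -1]]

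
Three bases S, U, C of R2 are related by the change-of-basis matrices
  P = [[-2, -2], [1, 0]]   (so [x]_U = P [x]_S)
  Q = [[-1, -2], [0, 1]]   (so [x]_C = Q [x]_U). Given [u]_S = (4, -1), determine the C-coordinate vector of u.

(-2, 4)

First [u]_U = P [u]_S = (-6, 4).
Then [u]_C = Q [u]_U = (-2, 4).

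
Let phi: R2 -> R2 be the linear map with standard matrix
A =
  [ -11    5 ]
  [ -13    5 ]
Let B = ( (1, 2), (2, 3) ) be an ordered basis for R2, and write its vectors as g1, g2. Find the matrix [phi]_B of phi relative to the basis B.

With P the matrix whose columns are g1, g2, [phi]_B = P^(-1) A P.
Column by column: phi(g1) = A g1 = (-1, -3); its B-coordinates (-3, 1) give column 1.
Continuing for each basis vector yields [phi]_B = [[-3, -1], [1, -3]].

[[-3, -1], [1, -3]]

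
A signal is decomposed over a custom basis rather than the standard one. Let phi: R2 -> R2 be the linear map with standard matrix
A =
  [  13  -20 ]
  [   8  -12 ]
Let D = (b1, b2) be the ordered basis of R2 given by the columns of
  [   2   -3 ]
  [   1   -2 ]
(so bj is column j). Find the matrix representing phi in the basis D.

The j-th column of [phi]_D is [phi(bj)]_D.
phi(b1) = A b1 = <6, 4> = 0·b1 - 2b2, so column 1 is <0, -2>.
Repeating for b2 and assembling the columns gives [[0, 2], [-2, 1]].

[[0, 2], [-2, 1]]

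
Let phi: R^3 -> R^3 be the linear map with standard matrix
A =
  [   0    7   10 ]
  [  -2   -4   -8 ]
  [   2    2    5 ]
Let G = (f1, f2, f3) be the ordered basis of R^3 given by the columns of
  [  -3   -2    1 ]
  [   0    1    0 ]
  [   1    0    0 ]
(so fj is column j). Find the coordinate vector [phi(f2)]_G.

[-2, 0, 1]

Compute phi(f2) = A f2 = [7, 0, -2] in standard coordinates.
Then write this in G-coordinates: solve for y in y_1 f1 + ... + y_3 f3 = [7, 0, -2].
This gives y = [-2, 0, 1], which is column 2 of [phi]_G.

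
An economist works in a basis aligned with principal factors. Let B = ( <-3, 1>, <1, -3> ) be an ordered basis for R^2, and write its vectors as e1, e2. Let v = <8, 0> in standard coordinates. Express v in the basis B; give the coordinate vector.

Write v = c_1 e1 + c_2 e2 and solve for the c_i.
System: -3c_1 + c_2 = 8, c_1 - 3c_2 = 0; solving gives c_1 = -3, c_2 = -1.
Check: -3e1 - e2 = <8, 0>.

<-3, -1>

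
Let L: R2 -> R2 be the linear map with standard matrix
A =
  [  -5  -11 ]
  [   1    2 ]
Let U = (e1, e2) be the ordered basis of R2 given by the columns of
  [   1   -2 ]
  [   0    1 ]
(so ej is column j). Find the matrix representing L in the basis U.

With P the matrix whose columns are e1, e2, [L]_U = P^(-1) A P.
Column by column: L(e1) = A e1 = <-5, 1>; its U-coordinates <-3, 1> give column 1.
Continuing for each basis vector yields [L]_U = [[-3, -1], [1, 0]].

[[-3, -1], [1, 0]]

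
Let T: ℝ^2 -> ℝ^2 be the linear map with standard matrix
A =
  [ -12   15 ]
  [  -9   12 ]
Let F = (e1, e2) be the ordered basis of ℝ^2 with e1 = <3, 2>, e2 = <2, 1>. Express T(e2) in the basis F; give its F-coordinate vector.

Column 2 of [T]_F is the F-coordinate vector of T(e2).
In standard coordinates T(e2) = A e2 = <-9, -6>.
Converting to F: <-9, -6> = -3e1 + 0·e2, so the coordinate vector is <-3, 0>.

<-3, 0>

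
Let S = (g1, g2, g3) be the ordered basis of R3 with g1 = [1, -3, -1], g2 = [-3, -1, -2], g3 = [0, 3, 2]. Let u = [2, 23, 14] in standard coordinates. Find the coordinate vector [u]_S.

[u]_S is the unique c with M c = u, where M has columns g1, ..., g3.
Gaussian elimination on [M | u] yields c = (-4, -2, 3).
Check: -4g1 - 2g2 + 3g3 = [2, 23, 14].

[-4, -2, 3]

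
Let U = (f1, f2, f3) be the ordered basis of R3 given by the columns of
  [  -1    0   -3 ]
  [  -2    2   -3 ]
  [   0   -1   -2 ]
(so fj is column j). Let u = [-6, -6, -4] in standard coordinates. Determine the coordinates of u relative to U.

Write u = c_1 f1 + ... + c_3 f3 and solve for the c_i.
Gaussian elimination on [M | u] yields c = (0, 0, 2).
Check: 0·f1 + 0·f2 + 2f3 = [-6, -6, -4].

[0, 0, 2]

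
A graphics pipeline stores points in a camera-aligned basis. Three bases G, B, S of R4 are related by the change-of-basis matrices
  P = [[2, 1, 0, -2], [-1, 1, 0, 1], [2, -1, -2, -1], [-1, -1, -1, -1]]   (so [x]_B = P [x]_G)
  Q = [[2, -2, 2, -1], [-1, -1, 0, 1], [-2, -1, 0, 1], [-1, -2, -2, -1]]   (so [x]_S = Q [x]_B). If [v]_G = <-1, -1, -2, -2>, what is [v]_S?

<10, 7, 6, -13>

First [v]_B = P [v]_G = <1, -2, 5, 6>.
Then [v]_S = Q [v]_B = <10, 7, 6, -13>.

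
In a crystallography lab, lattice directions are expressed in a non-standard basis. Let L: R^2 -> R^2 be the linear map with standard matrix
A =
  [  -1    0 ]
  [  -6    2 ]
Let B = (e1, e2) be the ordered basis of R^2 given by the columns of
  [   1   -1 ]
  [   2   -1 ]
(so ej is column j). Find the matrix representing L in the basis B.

[[-1, 3], [0, 2]]

With P the matrix whose columns are e1, e2, [L]_B = P^(-1) A P.
Column by column: L(e1) = A e1 = (-1, -2); its B-coordinates (-1, 0) give column 1.
Continuing for each basis vector yields [L]_B = [[-1, 3], [0, 2]].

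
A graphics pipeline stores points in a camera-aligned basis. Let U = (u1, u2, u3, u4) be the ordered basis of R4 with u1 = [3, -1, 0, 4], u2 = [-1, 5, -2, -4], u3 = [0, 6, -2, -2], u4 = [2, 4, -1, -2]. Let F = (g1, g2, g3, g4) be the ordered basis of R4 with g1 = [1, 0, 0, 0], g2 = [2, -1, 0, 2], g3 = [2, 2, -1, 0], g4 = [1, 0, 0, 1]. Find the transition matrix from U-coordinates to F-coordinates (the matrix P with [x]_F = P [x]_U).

[[-1, -1, -2, 2], [1, -1, -2, -2], [0, 2, 2, 1], [2, -2, 2, 2]]

Take x = uj: its U-coordinates are the j-th standard unit vector, so P e_j — column j of P — equals [uj]_F.
u1 = -g1 + g2 + 0·g3 + 2g4, giving column 1 = [-1, 1, 0, 2]; repeating for each j gives P = [[-1, -1, -2, 2], [1, -1, -2, -2], [0, 2, 2, 1], [2, -2, 2, 2]].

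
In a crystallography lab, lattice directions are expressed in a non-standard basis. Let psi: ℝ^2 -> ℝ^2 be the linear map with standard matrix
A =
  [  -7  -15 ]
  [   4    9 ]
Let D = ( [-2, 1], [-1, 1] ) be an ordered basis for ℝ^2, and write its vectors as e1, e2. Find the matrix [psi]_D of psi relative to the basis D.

The j-th column of [psi]_D is [psi(ej)]_D.
psi(e1) = A e1 = [-1, 1] = 0·e1 + e2, so column 1 is [0, 1].
Repeating for e2 and assembling the columns gives [[0, 3], [1, 2]].

[[0, 3], [1, 2]]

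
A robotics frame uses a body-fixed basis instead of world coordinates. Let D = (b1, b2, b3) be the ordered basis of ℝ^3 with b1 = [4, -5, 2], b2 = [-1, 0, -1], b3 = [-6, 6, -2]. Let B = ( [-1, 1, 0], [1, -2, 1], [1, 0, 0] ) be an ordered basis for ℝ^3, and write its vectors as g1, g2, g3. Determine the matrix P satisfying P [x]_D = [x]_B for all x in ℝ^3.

[[-1, -2, 2], [2, -1, -2], [1, -2, -2]]

Column j of P is [bj]_B, since P maps D-coordinates to B-coordinates.
Expressing b1 in B: b1 = -g1 + 2g2 + g3, so column 1 of P is [-1, 2, 1].
Doing the same for each bj gives P = [[-1, -2, 2], [2, -1, -2], [1, -2, -2]].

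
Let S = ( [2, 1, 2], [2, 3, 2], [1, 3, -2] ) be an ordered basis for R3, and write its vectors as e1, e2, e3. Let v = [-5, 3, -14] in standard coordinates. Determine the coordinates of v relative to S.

[-3, -1, 3]

We seek scalars with c_1 e1 + ... + c_3 e3 = v; equivalently solve M c = v where the columns of M are e1, ..., e3.
Row-reducing the augmented matrix [M | v] gives c = (-3, -1, 3).
Check: -3e1 - e2 + 3e3 = [-5, 3, -14].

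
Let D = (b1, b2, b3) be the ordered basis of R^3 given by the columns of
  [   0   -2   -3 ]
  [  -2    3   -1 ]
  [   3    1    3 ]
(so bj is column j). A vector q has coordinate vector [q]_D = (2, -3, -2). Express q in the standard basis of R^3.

The coordinates say q = 2b1 - 3b2 - 2b3; adding the scaled basis vectors gives (12, -11, -3).

(12, -11, -3)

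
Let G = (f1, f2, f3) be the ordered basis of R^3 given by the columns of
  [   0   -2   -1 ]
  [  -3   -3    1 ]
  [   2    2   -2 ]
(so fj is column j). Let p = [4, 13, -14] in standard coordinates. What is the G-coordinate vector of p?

[1, -4, 4]

Write p = c_1 f1 + ... + c_3 f3 and solve for the c_i.
Gaussian elimination on [M | p] yields c = (1, -4, 4).
Check: f1 - 4f2 + 4f3 = [4, 13, -14].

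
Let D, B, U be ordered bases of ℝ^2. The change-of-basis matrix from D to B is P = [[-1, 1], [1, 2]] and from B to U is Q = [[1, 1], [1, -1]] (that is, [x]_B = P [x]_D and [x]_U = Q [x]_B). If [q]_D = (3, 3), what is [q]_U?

Composing the changes, [q]_U = Q P [q]_D.
Q P = [[0, 3], [-2, -1]]; applying this to (3, 3) gives (9, -9).

(9, -9)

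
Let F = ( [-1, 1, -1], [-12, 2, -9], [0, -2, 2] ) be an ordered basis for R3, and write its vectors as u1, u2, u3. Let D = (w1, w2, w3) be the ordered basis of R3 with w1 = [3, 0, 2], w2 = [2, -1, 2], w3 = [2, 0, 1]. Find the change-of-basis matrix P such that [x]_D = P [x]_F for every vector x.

Column j of P is [uj]_D, since P maps F-coordinates to D-coordinates.
Expressing u1 in D: u1 = w1 - w2 - w3, so column 1 of P is [1, -1, -1].
Doing the same for each uj gives P = [[1, -2, 0], [-1, -2, 2], [-1, -1, -2]].

[[1, -2, 0], [-1, -2, 2], [-1, -1, -2]]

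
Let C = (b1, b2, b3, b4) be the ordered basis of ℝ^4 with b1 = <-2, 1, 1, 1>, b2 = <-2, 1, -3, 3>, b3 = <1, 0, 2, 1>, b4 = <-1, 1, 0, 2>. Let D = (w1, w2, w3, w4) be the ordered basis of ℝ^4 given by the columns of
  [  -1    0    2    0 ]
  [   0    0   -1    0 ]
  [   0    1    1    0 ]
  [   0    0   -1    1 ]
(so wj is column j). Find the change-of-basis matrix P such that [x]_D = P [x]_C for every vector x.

[[0, 0, -1, -1], [2, -2, 2, 1], [-1, -1, 0, -1], [0, 2, 1, 1]]

Take x = bj: its C-coordinates are the j-th standard unit vector, so P e_j — column j of P — equals [bj]_D.
b1 = 0·w1 + 2w2 - w3 + 0·w4, giving column 1 = <0, 2, -1, 0>; repeating for each j gives P = [[0, 0, -1, -1], [2, -2, 2, 1], [-1, -1, 0, -1], [0, 2, 1, 1]].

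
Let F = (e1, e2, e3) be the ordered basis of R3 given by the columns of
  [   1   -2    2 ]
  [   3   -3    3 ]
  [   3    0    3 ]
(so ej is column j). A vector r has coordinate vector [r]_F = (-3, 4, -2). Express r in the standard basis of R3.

(-15, -27, -15)

r = M [r]_F, where M has columns e1, ..., e3.
Carrying out the matrix-vector product, r = (-15, -27, -15).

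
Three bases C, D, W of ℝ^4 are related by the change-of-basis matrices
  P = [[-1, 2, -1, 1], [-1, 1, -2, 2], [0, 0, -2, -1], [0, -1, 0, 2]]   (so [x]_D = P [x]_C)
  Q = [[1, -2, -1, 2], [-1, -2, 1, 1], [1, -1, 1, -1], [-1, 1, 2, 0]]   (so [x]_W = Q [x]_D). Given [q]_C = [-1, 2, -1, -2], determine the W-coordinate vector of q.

Composing the changes, [q]_W = Q P [q]_C.
Q P = [[1, -2, 5, 2], [3, -5, 3, -4], [0, 2, -1, -4], [0, -1, -5, -1]]; applying this to [-1, 2, -1, -2] gives [-14, -8, 13, 5].

[-14, -8, 13, 5]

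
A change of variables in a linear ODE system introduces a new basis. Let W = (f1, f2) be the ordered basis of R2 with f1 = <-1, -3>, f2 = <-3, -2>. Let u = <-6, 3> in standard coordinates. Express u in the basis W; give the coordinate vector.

<-3, 3>

Write u = c_1 f1 + c_2 f2 and solve for the c_i.
System: -c_1 - 3c_2 = -6, -3c_1 - 2c_2 = 3; solving gives c_1 = -3, c_2 = 3.
Check: -3f1 + 3f2 = <-6, 3>.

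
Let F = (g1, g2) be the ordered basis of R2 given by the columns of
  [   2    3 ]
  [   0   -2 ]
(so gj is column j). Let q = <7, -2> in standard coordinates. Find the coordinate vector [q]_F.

<2, 1>

We seek scalars with c_1 g1 + c_2 g2 = q; equivalently solve M c = q where the columns of M are g1, g2.
System: 2c_1 + 3c_2 = 7, 0c_1 - 2c_2 = -2; solving gives c_1 = 2, c_2 = 1.
Check: 2g1 + g2 = <7, -2>.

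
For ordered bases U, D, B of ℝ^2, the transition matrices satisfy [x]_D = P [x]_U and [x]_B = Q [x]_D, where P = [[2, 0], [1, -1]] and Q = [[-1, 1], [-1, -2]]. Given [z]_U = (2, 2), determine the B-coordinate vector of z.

First [z]_D = P [z]_U = (4, 0).
Then [z]_B = Q [z]_D = (-4, -4).

(-4, -4)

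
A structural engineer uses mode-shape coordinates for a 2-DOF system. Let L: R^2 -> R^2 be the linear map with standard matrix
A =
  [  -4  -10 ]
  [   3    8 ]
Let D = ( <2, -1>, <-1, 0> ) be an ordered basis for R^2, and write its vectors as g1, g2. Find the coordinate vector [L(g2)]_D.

Column 2 of [L]_D is the D-coordinate vector of L(g2).
In standard coordinates L(g2) = A g2 = <4, -3>.
Converting to D: <4, -3> = 3g1 + 2g2, so the coordinate vector is <3, 2>.

<3, 2>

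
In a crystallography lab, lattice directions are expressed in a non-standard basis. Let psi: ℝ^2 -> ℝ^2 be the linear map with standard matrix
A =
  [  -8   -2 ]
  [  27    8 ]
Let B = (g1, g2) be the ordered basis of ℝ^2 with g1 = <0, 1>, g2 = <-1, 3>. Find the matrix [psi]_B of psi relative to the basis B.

[[2, 3], [2, -2]]

With P the matrix whose columns are g1, g2, [psi]_B = P^(-1) A P.
Column by column: psi(g1) = A g1 = <-2, 8>; its B-coordinates <2, 2> give column 1.
Continuing for each basis vector yields [psi]_B = [[2, 3], [2, -2]].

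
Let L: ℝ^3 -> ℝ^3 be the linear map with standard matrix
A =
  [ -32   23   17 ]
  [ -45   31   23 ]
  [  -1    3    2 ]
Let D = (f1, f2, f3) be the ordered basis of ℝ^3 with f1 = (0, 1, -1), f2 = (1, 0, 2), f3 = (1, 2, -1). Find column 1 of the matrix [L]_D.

(2, 3, 3)

Column 1 of [L]_D is the D-coordinate vector of L(f1).
In standard coordinates L(f1) = A f1 = (6, 8, 1).
Converting to D: (6, 8, 1) = 2f1 + 3f2 + 3f3, so the coordinate vector is (2, 3, 3).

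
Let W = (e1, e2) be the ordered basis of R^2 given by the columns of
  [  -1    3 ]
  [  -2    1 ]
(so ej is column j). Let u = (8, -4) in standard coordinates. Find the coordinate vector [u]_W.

We seek scalars with c_1 e1 + c_2 e2 = u; equivalently solve M c = u where the columns of M are e1, e2.
System: -c_1 + 3c_2 = 8, -2c_1 + c_2 = -4; solving gives c_1 = 4, c_2 = 4.
Check: 4e1 + 4e2 = (8, -4).

(4, 4)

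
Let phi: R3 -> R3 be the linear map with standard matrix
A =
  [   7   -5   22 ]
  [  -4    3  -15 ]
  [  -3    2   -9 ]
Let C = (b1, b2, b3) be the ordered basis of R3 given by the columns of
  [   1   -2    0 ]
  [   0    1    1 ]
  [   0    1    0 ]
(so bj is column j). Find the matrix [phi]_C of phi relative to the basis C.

[[1, 1, -1], [-3, -1, 2], [-1, -3, 1]]

With P the matrix whose columns are b1, ..., b3, [phi]_C = P^(-1) A P.
Column by column: phi(b1) = A b1 = [7, -4, -3]; its C-coordinates [1, -3, -1] give column 1.
Continuing for each basis vector yields [phi]_C = [[1, 1, -1], [-3, -1, 2], [-1, -3, 1]].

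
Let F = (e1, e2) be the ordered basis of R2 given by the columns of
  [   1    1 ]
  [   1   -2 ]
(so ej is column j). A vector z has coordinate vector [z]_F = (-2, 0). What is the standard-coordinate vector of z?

The coordinates say z = -2e1 + 0·e2; adding the scaled basis vectors gives (-2, -2).

(-2, -2)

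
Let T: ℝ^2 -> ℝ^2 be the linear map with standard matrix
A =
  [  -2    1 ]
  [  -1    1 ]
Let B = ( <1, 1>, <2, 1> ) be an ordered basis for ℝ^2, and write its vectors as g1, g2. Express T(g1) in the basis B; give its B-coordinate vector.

Compute T(g1) = A g1 = <-1, 0> in standard coordinates.
Then write this in B-coordinates: solve for y in y_1 g1 + y_2 g2 = <-1, 0>.
This gives y = <1, -1>, which is column 1 of [T]_B.

<1, -1>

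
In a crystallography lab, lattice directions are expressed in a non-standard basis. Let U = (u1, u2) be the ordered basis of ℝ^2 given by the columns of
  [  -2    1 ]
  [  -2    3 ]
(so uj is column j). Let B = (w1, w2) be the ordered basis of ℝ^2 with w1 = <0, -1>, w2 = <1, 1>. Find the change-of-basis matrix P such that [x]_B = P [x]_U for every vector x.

Let M have columns uj and N have columns wj. Then for every x, N [x]_B = x = M [x]_U, so P = N^(-1) M.
Since det N = 1, N^(-1) has integer entries; multiplying gives P = [[0, -2], [-2, 1]].

[[0, -2], [-2, 1]]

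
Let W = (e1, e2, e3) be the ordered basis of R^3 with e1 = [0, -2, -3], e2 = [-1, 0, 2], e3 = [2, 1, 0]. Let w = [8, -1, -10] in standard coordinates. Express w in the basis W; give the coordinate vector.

[2, -2, 3]

We seek scalars with c_1 e1 + ... + c_3 e3 = w; equivalently solve M c = w where the columns of M are e1, ..., e3.
Solving this 3x3 system gives c = (2, -2, 3).
Check: 2e1 - 2e2 + 3e3 = [8, -1, -10].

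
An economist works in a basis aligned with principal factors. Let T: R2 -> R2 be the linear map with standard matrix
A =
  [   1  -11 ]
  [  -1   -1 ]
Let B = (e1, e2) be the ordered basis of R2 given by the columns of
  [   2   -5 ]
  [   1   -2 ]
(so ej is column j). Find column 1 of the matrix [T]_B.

[3, 3]

Column 1 of [T]_B is the B-coordinate vector of T(e1).
In standard coordinates T(e1) = A e1 = [-9, -3].
Converting to B: [-9, -3] = 3e1 + 3e2, so the coordinate vector is [3, 3].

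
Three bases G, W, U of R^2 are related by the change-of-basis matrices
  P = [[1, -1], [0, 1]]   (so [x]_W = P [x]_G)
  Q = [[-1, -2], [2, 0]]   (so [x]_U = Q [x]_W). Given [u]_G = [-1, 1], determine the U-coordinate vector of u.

First [u]_W = P [u]_G = [-2, 1].
Then [u]_U = Q [u]_W = [0, -4].

[0, -4]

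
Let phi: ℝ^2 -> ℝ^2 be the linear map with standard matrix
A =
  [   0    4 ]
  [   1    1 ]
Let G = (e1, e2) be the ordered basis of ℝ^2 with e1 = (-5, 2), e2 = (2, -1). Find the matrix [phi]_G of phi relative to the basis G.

[[-2, 2], [-1, 3]]

With P the matrix whose columns are e1, e2, [phi]_G = P^(-1) A P.
Column by column: phi(e1) = A e1 = (8, -3); its G-coordinates (-2, -1) give column 1.
Continuing for each basis vector yields [phi]_G = [[-2, 2], [-1, 3]].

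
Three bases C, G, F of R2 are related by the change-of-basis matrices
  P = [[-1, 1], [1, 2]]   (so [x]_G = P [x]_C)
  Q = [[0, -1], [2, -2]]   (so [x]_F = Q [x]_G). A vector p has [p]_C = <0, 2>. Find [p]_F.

Composing the changes, [p]_F = Q P [p]_C.
Q P = [[-1, -2], [-4, -2]]; applying this to <0, 2> gives <-4, -4>.

<-4, -4>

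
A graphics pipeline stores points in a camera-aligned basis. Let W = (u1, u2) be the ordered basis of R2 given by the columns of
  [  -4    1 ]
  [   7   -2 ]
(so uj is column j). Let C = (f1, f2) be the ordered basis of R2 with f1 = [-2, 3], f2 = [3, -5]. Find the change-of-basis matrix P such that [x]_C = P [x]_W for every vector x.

Take x = uj: its W-coordinates are the j-th standard unit vector, so P e_j — column j of P — equals [uj]_C.
u1 = -f1 - 2f2, giving column 1 = [-1, -2]; repeating for each j gives P = [[-1, 1], [-2, 1]].

[[-1, 1], [-2, 1]]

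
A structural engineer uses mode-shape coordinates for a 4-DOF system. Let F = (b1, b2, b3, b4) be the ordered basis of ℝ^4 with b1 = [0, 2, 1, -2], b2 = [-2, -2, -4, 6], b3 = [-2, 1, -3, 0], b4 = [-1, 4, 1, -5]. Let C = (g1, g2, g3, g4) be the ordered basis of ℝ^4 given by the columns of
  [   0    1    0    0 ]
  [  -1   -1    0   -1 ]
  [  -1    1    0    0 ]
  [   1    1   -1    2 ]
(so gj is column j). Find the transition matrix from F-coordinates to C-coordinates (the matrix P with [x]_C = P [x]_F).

Column j of P is [bj]_C, since P maps F-coordinates to C-coordinates.
Expressing b1 in C: b1 = -g1 + 0·g2 - g3 - g4, so column 1 of P is [-1, 0, -1, -1].
Doing the same for each bj gives P = [[-1, 2, 1, -2], [0, -2, -2, -1], [-1, -2, -1, 0], [-1, 2, 0, -1]].

[[-1, 2, 1, -2], [0, -2, -2, -1], [-1, -2, -1, 0], [-1, 2, 0, -1]]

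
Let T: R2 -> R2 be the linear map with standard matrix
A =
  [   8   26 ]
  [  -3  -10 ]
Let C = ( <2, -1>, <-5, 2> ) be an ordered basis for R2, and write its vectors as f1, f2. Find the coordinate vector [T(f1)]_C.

<0, 2>

Compute T(f1) = A f1 = <-10, 4> in standard coordinates.
Then write this in C-coordinates: solve for y in y_1 f1 + y_2 f2 = <-10, 4>.
This gives y = <0, 2>, which is column 1 of [T]_C.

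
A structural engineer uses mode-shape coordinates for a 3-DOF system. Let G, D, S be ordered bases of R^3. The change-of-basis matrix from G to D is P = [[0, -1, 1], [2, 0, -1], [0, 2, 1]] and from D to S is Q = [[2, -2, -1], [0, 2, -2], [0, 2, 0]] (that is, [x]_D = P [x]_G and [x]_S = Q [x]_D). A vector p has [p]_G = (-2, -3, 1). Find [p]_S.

(23, 0, -10)

Composing the changes, [p]_S = Q P [p]_G.
Q P = [[-4, -4, 3], [4, -4, -4], [4, 0, -2]]; applying this to (-2, -3, 1) gives (23, 0, -10).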